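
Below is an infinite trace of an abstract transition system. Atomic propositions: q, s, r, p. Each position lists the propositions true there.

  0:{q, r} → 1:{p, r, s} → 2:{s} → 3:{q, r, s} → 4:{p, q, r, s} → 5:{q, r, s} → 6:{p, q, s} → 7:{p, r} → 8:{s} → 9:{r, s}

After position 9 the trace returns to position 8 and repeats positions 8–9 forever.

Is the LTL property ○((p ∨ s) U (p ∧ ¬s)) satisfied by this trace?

Satisfied

The position after 0 is 1; (p ∨ s) U (p ∧ ¬s) is true there.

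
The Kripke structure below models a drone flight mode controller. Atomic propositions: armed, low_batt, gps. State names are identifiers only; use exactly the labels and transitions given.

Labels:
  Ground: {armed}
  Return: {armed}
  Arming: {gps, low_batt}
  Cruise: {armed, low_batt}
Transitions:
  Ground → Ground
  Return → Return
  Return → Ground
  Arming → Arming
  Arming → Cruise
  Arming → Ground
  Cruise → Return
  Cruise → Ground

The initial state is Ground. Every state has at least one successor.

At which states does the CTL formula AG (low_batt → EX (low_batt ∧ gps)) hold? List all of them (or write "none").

States satisfying low_batt → EX (low_batt ∧ gps): {Ground, Return, Arming}.
States satisfying AG (low_batt → EX (low_batt ∧ gps)): {Ground, Return}.

{Ground, Return}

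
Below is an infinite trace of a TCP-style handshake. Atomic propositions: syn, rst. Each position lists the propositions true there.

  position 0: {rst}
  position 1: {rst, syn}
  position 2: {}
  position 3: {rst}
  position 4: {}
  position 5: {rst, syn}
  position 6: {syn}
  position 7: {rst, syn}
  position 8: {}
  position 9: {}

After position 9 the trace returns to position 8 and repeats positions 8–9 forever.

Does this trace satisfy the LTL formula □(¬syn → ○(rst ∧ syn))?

¬syn → ○(rst ∧ syn) must hold at every position from 0 onward. It fails at position 2, so □(¬syn → ○(rst ∧ syn)) is false.
Positions where ¬syn holds: 0, 2, 3, 4, 8, 9.
Check ○(rst ∧ syn) at each: 0→ok, 2→fails, 3→fails, 4→ok, 8→fails, 9→fails.

Violated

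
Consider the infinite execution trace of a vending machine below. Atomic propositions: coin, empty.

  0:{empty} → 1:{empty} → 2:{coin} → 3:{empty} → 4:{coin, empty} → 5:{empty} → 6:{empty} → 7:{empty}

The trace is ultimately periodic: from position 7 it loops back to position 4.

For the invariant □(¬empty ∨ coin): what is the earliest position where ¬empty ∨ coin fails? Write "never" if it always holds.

0

At position 0 the labels are {empty}, so ¬empty ∨ coin is false there. This is the first violation.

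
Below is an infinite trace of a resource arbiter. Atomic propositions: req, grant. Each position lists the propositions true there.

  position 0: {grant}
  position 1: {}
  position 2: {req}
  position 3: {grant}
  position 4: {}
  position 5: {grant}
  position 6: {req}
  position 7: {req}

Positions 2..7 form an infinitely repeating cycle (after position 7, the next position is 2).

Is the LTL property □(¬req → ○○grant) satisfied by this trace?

¬req → ○○grant must hold at every position from 0 onward. It fails at position 0, so □(¬req → ○○grant) is false.
Positions where ¬req holds: 0, 1, 3, 4, 5.
Check ○○grant at each: 0→fails, 1→ok, 3→ok, 4→fails, 5→fails.

Does not hold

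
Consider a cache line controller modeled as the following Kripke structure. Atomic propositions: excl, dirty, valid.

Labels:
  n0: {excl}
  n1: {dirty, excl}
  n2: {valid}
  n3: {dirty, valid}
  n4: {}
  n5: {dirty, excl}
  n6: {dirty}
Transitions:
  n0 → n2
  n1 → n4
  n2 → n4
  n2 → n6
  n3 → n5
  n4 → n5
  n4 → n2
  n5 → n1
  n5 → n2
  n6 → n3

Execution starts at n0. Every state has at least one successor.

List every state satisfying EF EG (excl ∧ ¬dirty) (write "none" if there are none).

none

States satisfying EG (excl ∧ ¬dirty): ∅.
States satisfying EF EG (excl ∧ ¬dirty): ∅.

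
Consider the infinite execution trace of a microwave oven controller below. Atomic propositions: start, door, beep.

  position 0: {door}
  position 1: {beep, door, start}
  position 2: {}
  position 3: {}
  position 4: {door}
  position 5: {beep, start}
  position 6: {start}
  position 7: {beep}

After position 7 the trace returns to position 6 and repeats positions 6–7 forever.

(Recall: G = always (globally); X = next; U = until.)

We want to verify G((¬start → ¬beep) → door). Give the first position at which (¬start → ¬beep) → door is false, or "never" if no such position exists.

2

Check (¬start → ¬beep) → door at each position in order: 0 ✓, 1 ✓.
At position 2 the labels are {}, so (¬start → ¬beep) → door is false there. This is the first violation.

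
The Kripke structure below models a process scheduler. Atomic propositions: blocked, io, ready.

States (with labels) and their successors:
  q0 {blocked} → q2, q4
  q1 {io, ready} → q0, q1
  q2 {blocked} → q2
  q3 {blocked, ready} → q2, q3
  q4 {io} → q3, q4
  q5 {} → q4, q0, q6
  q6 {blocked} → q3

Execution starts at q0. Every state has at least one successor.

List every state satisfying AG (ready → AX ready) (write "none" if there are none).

States satisfying ready → AX ready: {q0, q2, q4, q5, q6}.
States satisfying AG (ready → AX ready): {q2}.

{q2}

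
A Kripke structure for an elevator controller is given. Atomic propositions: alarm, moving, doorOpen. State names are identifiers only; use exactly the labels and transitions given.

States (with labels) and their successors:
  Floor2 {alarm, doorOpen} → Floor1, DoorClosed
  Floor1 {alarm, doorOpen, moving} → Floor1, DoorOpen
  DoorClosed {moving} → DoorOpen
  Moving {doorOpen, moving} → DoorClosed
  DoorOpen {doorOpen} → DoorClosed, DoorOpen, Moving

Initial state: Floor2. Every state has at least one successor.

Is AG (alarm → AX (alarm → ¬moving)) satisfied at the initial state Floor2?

Does not hold

States satisfying alarm → AX (alarm → ¬moving): {DoorClosed, Moving, DoorOpen}.
States satisfying AG (alarm → AX (alarm → ¬moving)): {DoorClosed, Moving, DoorOpen}.
Floor1 is reachable from Floor2 and violates alarm → AX (alarm → ¬moving), so AG fails at Floor2.
Floor2 ∉ Sat(AG (alarm → AX (alarm → ¬moving))).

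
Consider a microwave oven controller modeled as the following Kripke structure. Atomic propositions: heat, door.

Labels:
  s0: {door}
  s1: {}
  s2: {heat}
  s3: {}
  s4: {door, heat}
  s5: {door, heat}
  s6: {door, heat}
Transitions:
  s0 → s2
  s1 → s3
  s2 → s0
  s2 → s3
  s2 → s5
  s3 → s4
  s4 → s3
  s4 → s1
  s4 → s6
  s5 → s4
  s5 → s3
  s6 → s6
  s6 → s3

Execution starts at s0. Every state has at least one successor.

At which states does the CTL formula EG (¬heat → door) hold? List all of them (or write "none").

States satisfying ¬heat → door: {s0, s2, s4, s5, s6}.
States satisfying EG (¬heat → door): {s0, s2, s4, s5, s6}.

{s0, s2, s4, s5, s6}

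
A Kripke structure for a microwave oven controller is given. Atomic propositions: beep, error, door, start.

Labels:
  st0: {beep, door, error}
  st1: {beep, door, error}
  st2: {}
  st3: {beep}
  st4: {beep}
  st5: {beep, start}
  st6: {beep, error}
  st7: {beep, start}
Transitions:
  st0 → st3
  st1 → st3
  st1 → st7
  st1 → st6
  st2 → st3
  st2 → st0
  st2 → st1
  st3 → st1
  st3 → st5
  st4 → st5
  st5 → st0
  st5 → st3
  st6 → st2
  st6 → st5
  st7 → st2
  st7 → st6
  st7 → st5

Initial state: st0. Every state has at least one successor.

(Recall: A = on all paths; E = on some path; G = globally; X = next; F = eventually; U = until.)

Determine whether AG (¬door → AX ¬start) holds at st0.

States satisfying ¬door → AX ¬start: {st0, st1, st2, st5}.
States satisfying AG (¬door → AX ¬start): ∅.
st3 is reachable from st0 and violates ¬door → AX ¬start, so AG fails at st0.
st0 ∉ Sat(AG (¬door → AX ¬start)).

Does not hold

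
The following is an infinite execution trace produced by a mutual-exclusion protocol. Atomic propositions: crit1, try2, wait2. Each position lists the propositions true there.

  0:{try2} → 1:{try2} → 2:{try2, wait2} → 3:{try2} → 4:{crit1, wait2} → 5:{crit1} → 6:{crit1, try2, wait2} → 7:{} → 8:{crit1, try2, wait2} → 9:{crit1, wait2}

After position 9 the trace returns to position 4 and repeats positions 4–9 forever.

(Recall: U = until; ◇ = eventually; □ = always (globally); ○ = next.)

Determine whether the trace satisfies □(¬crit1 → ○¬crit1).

Does not hold

¬crit1 → ○¬crit1 must hold at every position from 0 onward. It fails at position 3, so □(¬crit1 → ○¬crit1) is false.
Positions where ¬crit1 holds: 0, 1, 2, 3, 7.
Check ○¬crit1 at each: 0→ok, 1→ok, 2→ok, 3→fails, 7→fails.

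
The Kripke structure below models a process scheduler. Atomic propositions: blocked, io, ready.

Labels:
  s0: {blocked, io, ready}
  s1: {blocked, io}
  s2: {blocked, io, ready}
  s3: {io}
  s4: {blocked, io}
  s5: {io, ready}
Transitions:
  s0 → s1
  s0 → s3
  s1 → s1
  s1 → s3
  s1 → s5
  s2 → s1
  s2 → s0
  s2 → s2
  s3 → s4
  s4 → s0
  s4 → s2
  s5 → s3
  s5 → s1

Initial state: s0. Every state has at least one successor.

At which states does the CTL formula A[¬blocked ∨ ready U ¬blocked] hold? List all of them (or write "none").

States satisfying ¬blocked ∨ ready: {s0, s2, s3, s5}.
States satisfying ¬blocked: {s3, s5}.
States satisfying A[¬blocked ∨ ready U ¬blocked]: {s3, s5}.

{s3, s5}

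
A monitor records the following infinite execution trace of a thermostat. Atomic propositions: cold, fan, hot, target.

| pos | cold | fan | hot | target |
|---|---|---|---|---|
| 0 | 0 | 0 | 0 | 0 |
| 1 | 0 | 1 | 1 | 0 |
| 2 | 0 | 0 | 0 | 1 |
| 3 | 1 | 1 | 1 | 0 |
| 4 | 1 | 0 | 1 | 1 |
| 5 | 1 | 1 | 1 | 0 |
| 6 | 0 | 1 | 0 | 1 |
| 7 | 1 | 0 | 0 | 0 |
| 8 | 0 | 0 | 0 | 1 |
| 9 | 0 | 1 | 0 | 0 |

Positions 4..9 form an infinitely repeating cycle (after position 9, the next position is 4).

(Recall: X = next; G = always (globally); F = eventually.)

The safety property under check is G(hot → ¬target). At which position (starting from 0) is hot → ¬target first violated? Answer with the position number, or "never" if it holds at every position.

Check hot → ¬target at each position in order: 0 ✓, 1 ✓, 2 ✓, 3 ✓.
At position 4 the labels are {cold, hot, target}, so hot → ¬target is false there. This is the first violation.

4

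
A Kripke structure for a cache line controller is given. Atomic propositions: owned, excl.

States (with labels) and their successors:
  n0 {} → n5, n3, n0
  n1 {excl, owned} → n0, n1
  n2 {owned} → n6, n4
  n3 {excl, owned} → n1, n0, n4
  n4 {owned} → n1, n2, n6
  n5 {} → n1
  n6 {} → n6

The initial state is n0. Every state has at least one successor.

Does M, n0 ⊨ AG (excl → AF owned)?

Satisfied

States satisfying excl → AF owned: {n0, n1, n2, n3, n4, n5, n6}.
States satisfying AG (excl → AF owned): {n0, n1, n2, n3, n4, n5, n6}.
Every state reachable from n0 satisfies excl → AF owned.
n0 ∈ Sat(AG (excl → AF owned)).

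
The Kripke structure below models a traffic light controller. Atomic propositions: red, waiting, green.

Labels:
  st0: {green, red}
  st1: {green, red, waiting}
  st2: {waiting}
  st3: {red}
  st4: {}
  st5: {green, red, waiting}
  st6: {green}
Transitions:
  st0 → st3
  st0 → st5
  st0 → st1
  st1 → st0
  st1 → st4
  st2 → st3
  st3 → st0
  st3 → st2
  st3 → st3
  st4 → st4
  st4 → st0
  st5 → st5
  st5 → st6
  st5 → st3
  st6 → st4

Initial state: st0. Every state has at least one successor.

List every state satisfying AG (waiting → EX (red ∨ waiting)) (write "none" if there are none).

States satisfying waiting → EX (red ∨ waiting): {st0, st1, st2, st3, st4, st5, st6}.
States satisfying AG (waiting → EX (red ∨ waiting)): {st0, st1, st2, st3, st4, st5, st6}.

{st0, st1, st2, st3, st4, st5, st6}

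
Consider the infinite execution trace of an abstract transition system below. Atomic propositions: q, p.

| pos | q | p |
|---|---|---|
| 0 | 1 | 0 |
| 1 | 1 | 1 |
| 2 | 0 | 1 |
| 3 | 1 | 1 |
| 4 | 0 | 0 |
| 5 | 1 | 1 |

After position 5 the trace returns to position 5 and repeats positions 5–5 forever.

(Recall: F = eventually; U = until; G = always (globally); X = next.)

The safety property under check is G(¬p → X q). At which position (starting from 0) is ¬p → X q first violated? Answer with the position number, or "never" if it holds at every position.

¬p → X q holds at every position 0..5, and those are all the positions the trace ever visits, so the invariant G(¬p → X q) is never violated.

never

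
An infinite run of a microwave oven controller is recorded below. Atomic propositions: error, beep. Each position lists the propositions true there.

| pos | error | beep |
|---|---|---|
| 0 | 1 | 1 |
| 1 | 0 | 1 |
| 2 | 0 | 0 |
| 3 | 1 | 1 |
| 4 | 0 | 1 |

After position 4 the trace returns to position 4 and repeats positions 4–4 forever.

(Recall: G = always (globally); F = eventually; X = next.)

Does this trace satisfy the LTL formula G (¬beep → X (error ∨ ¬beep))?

¬beep → X (error ∨ ¬beep) holds at every position 0..4, and those are all positions ever visited, so G (¬beep → X (error ∨ ¬beep)) holds.
Positions where ¬beep holds: 2.
Check X (error ∨ ¬beep) at each: 2→ok.

Satisfied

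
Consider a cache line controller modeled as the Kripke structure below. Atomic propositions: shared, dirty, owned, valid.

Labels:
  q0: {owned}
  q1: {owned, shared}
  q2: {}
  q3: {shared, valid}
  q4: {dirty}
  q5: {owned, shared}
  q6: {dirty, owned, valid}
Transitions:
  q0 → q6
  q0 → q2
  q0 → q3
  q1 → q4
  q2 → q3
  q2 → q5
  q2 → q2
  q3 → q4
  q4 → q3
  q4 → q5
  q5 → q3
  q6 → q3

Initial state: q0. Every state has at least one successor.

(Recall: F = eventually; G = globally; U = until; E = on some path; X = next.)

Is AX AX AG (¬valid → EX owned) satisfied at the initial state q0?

No

States satisfying AX AG (¬valid → EX owned): ∅.
States satisfying AX AX AG (¬valid → EX owned): ∅.
q0 ∉ Sat(AX AX AG (¬valid → EX owned)).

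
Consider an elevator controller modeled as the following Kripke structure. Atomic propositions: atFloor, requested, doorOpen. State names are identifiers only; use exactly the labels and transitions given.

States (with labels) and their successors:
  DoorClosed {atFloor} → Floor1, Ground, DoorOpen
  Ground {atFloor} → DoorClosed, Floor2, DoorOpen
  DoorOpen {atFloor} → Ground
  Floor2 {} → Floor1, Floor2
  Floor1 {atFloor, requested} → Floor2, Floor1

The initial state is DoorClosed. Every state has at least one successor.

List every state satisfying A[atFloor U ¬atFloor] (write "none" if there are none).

States satisfying atFloor: {DoorClosed, Ground, DoorOpen, Floor1}.
States satisfying ¬atFloor: {Floor2}.
States satisfying A[atFloor U ¬atFloor]: {Floor2}.

{Floor2}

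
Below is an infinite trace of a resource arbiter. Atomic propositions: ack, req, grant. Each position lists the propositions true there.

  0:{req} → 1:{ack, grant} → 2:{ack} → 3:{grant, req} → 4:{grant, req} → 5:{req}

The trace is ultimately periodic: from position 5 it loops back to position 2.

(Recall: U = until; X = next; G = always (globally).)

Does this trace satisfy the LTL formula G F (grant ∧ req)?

F (grant ∧ req) holds at every position 0..5, and those are all positions ever visited, so G F (grant ∧ req) holds.

Yes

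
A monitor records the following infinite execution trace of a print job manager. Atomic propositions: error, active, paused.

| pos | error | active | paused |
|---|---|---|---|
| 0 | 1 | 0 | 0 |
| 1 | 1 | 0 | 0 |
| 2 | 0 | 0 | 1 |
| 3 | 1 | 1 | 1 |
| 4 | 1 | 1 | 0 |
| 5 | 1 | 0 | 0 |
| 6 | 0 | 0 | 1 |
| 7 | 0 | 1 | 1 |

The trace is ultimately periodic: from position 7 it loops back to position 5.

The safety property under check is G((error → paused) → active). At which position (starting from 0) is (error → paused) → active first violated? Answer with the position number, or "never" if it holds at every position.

Check (error → paused) → active at each position in order: 0 ✓, 1 ✓.
At position 2 the labels are {paused}, so (error → paused) → active is false there. This is the first violation.

2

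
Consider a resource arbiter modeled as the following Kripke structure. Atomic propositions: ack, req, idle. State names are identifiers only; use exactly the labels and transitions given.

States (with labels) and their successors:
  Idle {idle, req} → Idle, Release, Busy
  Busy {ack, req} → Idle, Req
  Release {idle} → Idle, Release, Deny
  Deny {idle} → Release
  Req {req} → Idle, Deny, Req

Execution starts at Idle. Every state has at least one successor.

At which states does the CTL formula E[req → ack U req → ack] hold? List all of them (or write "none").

{Busy, Release, Deny}

States satisfying req → ack: {Busy, Release, Deny}.
States satisfying E[req → ack U req → ack]: {Busy, Release, Deny}.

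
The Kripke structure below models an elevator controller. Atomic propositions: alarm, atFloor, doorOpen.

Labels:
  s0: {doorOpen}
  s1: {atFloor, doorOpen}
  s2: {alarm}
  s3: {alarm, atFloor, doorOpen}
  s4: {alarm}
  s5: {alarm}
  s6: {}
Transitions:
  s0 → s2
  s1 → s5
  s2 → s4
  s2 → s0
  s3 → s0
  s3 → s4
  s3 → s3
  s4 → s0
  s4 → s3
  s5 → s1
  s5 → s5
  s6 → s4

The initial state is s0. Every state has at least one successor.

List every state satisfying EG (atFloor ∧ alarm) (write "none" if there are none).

States satisfying atFloor ∧ alarm: {s3}.
States satisfying EG (atFloor ∧ alarm): {s3}.

{s3}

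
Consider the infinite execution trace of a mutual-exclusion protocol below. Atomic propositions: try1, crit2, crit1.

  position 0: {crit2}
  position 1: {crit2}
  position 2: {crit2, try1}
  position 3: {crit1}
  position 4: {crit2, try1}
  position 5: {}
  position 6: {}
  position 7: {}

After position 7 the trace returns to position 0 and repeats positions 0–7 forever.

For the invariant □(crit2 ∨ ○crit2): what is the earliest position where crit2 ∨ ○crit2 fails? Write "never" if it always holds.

5

Check crit2 ∨ ○crit2 at each position in order: 0 ✓, 1 ✓, 2 ✓, 3 ✓, 4 ✓.
At position 5 the labels are {} and the next position 6 has {}, so crit2 ∨ ○crit2 is false there. This is the first violation.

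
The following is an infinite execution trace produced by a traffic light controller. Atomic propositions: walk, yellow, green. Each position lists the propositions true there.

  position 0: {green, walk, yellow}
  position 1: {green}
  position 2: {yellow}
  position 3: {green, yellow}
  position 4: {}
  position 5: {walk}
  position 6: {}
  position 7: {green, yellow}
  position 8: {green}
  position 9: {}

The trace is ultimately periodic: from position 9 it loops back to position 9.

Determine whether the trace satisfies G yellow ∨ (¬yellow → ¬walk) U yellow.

Holds

yellow must hold at every position from 0 onward. It fails at position 1, so G yellow is false.
Walking from position 0: yellow first holds at position 0, and ¬yellow → ¬walk holds at every earlier position along the way, so (¬yellow → ¬walk) U yellow holds.
At position 0: G yellow is false; (¬yellow → ¬walk) U yellow is true; so G yellow ∨ (¬yellow → ¬walk) U yellow is true.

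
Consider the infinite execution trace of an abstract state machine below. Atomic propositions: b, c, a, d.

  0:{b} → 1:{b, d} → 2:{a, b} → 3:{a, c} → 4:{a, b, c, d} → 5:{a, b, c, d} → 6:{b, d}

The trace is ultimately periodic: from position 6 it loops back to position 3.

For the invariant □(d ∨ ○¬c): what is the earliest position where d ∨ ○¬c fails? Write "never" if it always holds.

Check d ∨ ○¬c at each position in order: 0 ✓, 1 ✓.
At position 2 the labels are {a, b} and the next position 3 has {a, c}, so d ∨ ○¬c is false there. This is the first violation.

2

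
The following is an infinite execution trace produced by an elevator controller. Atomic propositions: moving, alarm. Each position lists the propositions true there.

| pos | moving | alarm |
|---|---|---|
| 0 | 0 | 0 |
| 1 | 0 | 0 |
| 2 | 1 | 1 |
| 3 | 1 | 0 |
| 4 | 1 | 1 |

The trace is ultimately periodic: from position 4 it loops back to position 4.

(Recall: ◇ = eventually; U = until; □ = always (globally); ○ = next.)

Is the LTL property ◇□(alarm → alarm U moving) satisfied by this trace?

Satisfied

□(alarm → alarm U moving) holds at position 0, which is reachable from 0, so ◇□(alarm → alarm U moving) holds.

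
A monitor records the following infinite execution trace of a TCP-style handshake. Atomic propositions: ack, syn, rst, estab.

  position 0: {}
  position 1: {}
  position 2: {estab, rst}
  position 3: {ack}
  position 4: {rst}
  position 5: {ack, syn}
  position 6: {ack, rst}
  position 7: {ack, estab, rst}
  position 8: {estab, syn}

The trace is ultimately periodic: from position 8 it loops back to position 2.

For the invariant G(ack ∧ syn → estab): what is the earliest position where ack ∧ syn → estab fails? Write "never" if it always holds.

Check ack ∧ syn → estab at each position in order: 0 ✓, 1 ✓, 2 ✓, 3 ✓, 4 ✓.
At position 5 the labels are {ack, syn}, so ack ∧ syn → estab is false there. This is the first violation.

5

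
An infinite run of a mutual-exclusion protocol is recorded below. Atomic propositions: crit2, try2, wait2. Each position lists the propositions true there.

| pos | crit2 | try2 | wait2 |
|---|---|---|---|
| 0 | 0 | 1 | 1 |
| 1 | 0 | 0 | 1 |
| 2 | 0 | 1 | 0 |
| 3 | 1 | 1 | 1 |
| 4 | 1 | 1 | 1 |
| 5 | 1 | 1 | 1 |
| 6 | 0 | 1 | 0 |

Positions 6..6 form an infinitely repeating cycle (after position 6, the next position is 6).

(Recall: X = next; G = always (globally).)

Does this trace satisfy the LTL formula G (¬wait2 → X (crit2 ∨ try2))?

Yes

¬wait2 → X (crit2 ∨ try2) holds at every position 0..6, and those are all positions ever visited, so G (¬wait2 → X (crit2 ∨ try2)) holds.
Positions where ¬wait2 holds: 2, 6.
Check X (crit2 ∨ try2) at each: 2→ok, 6→ok.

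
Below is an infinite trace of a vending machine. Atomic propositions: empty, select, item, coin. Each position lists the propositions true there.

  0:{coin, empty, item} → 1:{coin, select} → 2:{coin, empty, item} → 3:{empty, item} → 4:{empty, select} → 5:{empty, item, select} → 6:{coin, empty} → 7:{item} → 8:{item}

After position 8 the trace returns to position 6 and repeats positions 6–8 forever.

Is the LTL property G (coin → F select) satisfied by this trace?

Violated

coin → F select must hold at every position from 0 onward. It fails at position 6, so G (coin → F select) is false.
Positions where coin holds: 0, 1, 2, 6.
Check F select at each: 0→ok, 1→ok, 2→ok, 6→fails.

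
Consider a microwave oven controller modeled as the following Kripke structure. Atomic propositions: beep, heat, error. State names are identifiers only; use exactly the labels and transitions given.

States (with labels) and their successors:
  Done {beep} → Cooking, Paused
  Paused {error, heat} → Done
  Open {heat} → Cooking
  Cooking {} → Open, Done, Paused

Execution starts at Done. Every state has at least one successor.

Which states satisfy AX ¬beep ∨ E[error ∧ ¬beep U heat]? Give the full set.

States satisfying ¬beep: {Paused, Open, Cooking}.
States satisfying AX ¬beep: {Done, Open}.
States satisfying error ∧ ¬beep: {Paused}.
States satisfying heat: {Paused, Open}.
States satisfying E[error ∧ ¬beep U heat]: {Paused, Open}.
States satisfying AX ¬beep ∨ E[error ∧ ¬beep U heat]: {Done, Paused, Open}.

{Done, Paused, Open}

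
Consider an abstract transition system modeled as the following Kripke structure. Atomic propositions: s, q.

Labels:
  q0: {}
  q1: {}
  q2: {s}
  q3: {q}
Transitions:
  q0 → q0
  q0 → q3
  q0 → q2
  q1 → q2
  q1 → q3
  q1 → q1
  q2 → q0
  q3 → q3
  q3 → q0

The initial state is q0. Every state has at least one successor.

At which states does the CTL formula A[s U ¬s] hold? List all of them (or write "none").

{q0, q1, q2, q3}

States satisfying s: {q2}.
States satisfying ¬s: {q0, q1, q3}.
States satisfying A[s U ¬s]: {q0, q1, q2, q3}.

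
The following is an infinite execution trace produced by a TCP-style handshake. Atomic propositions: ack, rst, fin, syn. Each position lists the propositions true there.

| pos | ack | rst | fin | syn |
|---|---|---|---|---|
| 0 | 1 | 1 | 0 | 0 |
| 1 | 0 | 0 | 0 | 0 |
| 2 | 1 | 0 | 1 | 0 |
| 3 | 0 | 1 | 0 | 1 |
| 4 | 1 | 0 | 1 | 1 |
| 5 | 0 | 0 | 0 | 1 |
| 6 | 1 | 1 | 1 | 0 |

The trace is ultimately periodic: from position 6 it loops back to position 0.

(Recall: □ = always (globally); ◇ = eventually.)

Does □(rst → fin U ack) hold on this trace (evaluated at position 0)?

rst → fin U ack must hold at every position from 0 onward. It fails at position 3, so □(rst → fin U ack) is false.
Positions where rst holds: 0, 3, 6.
Check fin U ack at each: 0→ok, 3→fails, 6→ok.

Violated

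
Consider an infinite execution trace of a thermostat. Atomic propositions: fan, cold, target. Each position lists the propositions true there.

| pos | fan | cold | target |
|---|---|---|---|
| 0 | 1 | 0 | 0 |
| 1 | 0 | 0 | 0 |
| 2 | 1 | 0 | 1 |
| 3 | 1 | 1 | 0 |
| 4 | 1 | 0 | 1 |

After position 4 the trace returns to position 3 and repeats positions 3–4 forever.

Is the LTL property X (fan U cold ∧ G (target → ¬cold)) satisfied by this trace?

The position after 0 is 1; fan U cold ∧ G (target → ¬cold) is false there.

Violated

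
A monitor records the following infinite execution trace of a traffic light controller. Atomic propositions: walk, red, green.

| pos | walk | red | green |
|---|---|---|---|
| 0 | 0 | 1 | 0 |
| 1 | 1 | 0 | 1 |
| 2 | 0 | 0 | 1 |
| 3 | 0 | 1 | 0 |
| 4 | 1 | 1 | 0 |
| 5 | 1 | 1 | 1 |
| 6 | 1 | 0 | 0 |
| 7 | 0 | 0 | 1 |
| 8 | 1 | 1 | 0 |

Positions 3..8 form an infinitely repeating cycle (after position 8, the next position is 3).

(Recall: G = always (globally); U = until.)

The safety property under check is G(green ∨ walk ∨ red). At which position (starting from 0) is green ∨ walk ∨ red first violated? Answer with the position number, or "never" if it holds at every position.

green ∨ walk ∨ red holds at every position 0..8, and those are all the positions the trace ever visits, so the invariant G(green ∨ walk ∨ red) is never violated.

never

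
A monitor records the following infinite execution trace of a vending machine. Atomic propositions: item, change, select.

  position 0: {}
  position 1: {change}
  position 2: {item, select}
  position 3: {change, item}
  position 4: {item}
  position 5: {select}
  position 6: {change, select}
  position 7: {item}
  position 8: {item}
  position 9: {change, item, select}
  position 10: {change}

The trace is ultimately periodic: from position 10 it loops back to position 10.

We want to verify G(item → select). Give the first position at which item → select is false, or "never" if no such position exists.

Check item → select at each position in order: 0 ✓, 1 ✓, 2 ✓.
At position 3 the labels are {change, item}, so item → select is false there. This is the first violation.

3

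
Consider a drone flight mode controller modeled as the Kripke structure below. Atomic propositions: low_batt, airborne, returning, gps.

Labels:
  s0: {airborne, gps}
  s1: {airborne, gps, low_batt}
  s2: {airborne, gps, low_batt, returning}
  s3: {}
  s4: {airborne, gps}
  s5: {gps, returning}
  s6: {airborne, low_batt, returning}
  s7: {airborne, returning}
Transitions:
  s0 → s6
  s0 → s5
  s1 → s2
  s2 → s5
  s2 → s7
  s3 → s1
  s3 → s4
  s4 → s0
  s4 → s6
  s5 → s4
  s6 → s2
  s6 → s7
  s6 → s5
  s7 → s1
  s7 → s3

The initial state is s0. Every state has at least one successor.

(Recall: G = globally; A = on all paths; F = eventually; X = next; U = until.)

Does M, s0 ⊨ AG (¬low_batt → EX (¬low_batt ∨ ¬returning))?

States satisfying ¬low_batt → EX (¬low_batt ∨ ¬returning): {s0, s1, s2, s3, s4, s5, s6, s7}.
States satisfying AG (¬low_batt → EX (¬low_batt ∨ ¬returning)): {s0, s1, s2, s3, s4, s5, s6, s7}.
Every state reachable from s0 satisfies ¬low_batt → EX (¬low_batt ∨ ¬returning).
s0 ∈ Sat(AG (¬low_batt → EX (¬low_batt ∨ ¬returning))).

Satisfied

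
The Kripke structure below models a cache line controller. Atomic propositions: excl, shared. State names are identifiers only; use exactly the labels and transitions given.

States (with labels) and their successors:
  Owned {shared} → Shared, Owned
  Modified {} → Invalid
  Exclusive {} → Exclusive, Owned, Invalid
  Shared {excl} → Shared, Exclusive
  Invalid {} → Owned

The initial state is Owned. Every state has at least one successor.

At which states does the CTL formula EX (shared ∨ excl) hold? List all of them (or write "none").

{Owned, Exclusive, Shared, Invalid}

States satisfying shared ∨ excl: {Owned, Shared}.
States satisfying EX (shared ∨ excl): {Owned, Exclusive, Shared, Invalid}.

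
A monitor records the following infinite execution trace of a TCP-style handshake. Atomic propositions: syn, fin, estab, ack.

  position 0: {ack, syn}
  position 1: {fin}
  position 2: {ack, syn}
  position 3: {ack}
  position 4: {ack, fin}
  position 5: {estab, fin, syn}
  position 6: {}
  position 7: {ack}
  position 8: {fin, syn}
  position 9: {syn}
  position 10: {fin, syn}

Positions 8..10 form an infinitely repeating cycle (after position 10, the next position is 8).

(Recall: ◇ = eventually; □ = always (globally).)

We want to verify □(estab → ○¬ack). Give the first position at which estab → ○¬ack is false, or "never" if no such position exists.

estab → ○¬ack holds at every position 0..10, and those are all the positions the trace ever visits, so the invariant □(estab → ○¬ack) is never violated.

never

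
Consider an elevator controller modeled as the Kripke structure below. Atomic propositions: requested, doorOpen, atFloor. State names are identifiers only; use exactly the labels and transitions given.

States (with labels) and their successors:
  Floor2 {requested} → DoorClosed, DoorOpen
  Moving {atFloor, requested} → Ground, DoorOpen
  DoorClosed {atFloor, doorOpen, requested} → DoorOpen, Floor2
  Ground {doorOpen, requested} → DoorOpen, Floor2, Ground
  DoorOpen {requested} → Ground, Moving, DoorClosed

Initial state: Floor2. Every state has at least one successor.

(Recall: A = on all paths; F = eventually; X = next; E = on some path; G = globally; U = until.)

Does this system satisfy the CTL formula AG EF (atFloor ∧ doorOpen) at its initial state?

States satisfying EF (atFloor ∧ doorOpen): {Floor2, Moving, DoorClosed, Ground, DoorOpen}.
States satisfying AG EF (atFloor ∧ doorOpen): {Floor2, Moving, DoorClosed, Ground, DoorOpen}.
Every state reachable from Floor2 satisfies EF (atFloor ∧ doorOpen).
Floor2 ∈ Sat(AG EF (atFloor ∧ doorOpen)).

Holds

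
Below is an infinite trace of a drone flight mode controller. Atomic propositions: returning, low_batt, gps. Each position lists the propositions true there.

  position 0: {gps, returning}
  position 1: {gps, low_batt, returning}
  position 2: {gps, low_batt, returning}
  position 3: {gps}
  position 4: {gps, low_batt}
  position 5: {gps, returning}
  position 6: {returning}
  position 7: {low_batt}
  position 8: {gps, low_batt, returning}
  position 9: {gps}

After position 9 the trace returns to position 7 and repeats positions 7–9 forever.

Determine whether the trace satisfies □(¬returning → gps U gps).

¬returning → gps U gps must hold at every position from 0 onward. It fails at position 7, so □(¬returning → gps U gps) is false.
Positions where ¬returning holds: 3, 4, 7, 9.
Check gps U gps at each: 3→ok, 4→ok, 7→fails, 9→ok.

No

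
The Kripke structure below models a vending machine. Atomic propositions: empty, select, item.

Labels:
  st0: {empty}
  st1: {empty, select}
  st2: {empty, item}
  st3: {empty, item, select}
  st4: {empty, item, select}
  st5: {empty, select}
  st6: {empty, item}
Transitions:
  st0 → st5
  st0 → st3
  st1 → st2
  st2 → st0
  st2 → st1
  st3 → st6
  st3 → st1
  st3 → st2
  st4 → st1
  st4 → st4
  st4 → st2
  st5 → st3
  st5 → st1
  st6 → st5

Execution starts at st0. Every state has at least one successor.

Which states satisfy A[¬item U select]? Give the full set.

States satisfying ¬item: {st0, st1, st5}.
States satisfying select: {st1, st3, st4, st5}.
States satisfying A[¬item U select]: {st0, st1, st3, st4, st5}.

{st0, st1, st3, st4, st5}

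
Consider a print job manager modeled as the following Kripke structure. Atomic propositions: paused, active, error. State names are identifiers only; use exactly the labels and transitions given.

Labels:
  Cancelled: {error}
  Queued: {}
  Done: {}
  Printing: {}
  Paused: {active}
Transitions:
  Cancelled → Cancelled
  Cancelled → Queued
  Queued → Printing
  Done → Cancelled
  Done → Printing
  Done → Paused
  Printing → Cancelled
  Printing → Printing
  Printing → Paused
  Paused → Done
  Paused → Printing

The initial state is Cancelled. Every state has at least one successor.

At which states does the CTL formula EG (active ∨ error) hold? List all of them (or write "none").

States satisfying active ∨ error: {Cancelled, Paused}.
States satisfying EG (active ∨ error): {Cancelled}.

{Cancelled}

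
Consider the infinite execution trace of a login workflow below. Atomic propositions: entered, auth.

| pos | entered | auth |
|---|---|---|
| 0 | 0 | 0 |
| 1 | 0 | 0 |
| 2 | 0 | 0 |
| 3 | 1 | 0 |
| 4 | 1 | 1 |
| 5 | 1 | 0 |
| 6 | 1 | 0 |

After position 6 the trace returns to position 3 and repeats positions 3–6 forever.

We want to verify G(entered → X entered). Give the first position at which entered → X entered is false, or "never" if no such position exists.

never

entered → X entered holds at every position 0..6, and those are all the positions the trace ever visits, so the invariant G(entered → X entered) is never violated.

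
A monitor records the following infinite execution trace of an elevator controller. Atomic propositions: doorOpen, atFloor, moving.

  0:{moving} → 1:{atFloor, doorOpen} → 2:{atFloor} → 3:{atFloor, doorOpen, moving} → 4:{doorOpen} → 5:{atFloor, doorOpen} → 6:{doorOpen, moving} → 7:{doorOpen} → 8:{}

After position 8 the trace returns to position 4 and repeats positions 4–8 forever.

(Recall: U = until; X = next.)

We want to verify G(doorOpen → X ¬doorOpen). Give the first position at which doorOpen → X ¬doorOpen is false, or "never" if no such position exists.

Check doorOpen → X ¬doorOpen at each position in order: 0 ✓, 1 ✓, 2 ✓.
At position 3 the labels are {atFloor, doorOpen, moving} and the next position 4 has {doorOpen}, so doorOpen → X ¬doorOpen is false there. This is the first violation.

3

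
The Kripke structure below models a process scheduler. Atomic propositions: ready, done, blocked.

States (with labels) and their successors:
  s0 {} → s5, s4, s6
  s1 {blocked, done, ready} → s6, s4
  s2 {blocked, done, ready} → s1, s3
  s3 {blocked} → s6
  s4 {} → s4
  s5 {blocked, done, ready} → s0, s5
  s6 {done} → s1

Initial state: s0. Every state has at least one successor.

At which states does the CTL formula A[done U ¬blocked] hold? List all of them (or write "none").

{s0, s1, s4, s6}

States satisfying done: {s1, s2, s5, s6}.
States satisfying ¬blocked: {s0, s4, s6}.
States satisfying A[done U ¬blocked]: {s0, s1, s4, s6}.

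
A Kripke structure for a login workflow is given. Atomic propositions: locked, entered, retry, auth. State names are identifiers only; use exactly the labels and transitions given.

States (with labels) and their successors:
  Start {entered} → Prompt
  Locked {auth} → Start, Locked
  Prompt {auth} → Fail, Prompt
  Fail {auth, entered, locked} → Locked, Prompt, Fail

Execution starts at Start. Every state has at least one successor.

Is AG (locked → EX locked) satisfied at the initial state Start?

States satisfying locked → EX locked: {Start, Locked, Prompt, Fail}.
States satisfying AG (locked → EX locked): {Start, Locked, Prompt, Fail}.
Every state reachable from Start satisfies locked → EX locked.
Start ∈ Sat(AG (locked → EX locked)).

Satisfied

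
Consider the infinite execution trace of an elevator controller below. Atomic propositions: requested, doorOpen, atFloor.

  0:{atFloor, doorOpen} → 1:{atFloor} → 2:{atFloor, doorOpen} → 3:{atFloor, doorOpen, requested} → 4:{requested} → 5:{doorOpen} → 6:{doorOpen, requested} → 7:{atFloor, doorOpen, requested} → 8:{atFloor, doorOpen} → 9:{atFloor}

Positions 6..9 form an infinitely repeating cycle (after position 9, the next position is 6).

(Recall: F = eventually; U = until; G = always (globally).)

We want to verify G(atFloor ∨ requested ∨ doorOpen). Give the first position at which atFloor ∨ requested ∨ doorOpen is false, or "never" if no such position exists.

atFloor ∨ requested ∨ doorOpen holds at every position 0..9, and those are all the positions the trace ever visits, so the invariant G(atFloor ∨ requested ∨ doorOpen) is never violated.

never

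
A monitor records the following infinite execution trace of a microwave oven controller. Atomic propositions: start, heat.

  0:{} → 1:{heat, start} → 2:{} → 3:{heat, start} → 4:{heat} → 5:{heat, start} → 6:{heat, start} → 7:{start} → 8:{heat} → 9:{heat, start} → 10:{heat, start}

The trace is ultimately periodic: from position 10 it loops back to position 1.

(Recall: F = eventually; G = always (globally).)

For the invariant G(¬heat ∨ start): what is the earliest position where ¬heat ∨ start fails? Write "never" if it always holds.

4

Check ¬heat ∨ start at each position in order: 0 ✓, 1 ✓, 2 ✓, 3 ✓.
At position 4 the labels are {heat}, so ¬heat ∨ start is false there. This is the first violation.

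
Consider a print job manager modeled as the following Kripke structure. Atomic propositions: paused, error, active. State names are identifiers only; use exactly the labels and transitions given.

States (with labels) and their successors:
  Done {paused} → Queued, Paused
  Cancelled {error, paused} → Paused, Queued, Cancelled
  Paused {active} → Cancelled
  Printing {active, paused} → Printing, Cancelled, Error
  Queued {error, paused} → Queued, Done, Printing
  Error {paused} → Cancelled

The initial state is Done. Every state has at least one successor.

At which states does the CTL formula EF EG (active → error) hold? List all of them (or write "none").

{Done, Cancelled, Paused, Printing, Queued, Error}

States satisfying EG (active → error): {Done, Cancelled, Queued, Error}.
States satisfying EF EG (active → error): {Done, Cancelled, Paused, Printing, Queued, Error}.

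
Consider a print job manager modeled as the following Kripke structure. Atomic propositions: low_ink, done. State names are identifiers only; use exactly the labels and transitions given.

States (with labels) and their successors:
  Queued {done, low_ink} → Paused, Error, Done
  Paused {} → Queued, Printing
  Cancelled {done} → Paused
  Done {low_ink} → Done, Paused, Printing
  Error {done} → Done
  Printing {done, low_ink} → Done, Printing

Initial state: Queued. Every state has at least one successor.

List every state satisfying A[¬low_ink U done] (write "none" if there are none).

{Queued, Paused, Cancelled, Error, Printing}

States satisfying ¬low_ink: {Paused, Cancelled, Error}.
States satisfying done: {Queued, Cancelled, Error, Printing}.
States satisfying A[¬low_ink U done]: {Queued, Paused, Cancelled, Error, Printing}.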